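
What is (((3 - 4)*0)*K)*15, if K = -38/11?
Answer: 0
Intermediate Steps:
K = -38/11 (K = -38*1/11 = -38/11 ≈ -3.4545)
(((3 - 4)*0)*K)*15 = (((3 - 4)*0)*(-38/11))*15 = (-1*0*(-38/11))*15 = (0*(-38/11))*15 = 0*15 = 0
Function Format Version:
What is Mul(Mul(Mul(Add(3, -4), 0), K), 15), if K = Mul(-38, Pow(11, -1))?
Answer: 0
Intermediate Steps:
K = Rational(-38, 11) (K = Mul(-38, Rational(1, 11)) = Rational(-38, 11) ≈ -3.4545)
Mul(Mul(Mul(Add(3, -4), 0), K), 15) = Mul(Mul(Mul(Add(3, -4), 0), Rational(-38, 11)), 15) = Mul(Mul(Mul(-1, 0), Rational(-38, 11)), 15) = Mul(Mul(0, Rational(-38, 11)), 15) = Mul(0, 15) = 0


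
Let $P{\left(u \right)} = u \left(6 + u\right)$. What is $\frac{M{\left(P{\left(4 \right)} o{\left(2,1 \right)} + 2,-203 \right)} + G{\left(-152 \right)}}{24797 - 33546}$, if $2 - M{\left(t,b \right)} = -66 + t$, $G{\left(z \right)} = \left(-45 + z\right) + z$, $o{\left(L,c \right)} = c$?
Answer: $\frac{323}{8749} \approx 0.036919$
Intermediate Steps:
$G{\left(z \right)} = -45 + 2 z$
$M{\left(t,b \right)} = 68 - t$ ($M{\left(t,b \right)} = 2 - \left(-66 + t\right) = 68 - t$)
$\frac{M{\left(P{\left(4 \right)} o{\left(2,1 \right)} + 2,-203 \right)} + G{\left(-152 \right)}}{24797 - 33546} = \frac{\left(68 - \left(4 \left(6 + 4\right) 1 + 2\right)\right) + \left(-45 + 2 \left(-152\right)\right)}{24797 - 33546} = \frac{\left(68 - \left(4 \cdot 10 \cdot 1 + 2\right)\right) - 349}{-8749} = \left(\left(68 - \left(40 \cdot 1 + 2\right)\right) - 349\right) \left(- \frac{1}{8749}\right) = \left(\left(68 - \left(40 + 2\right)\right) - 349\right) \left(- \frac{1}{8749}\right) = \left(\left(68 - 42\right) - 349\right) \left(- \frac{1}{8749}\right) = \left(26 - 349\right) \left(- \frac{1}{8749}\right) = \left(-323\right) \left(- \frac{1}{8749}\right) = \frac{323}{8749}$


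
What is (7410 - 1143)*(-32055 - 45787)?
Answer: -487835814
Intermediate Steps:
(7410 - 1143)*(-32055 - 45787) = 6267*(-77842) = -487835814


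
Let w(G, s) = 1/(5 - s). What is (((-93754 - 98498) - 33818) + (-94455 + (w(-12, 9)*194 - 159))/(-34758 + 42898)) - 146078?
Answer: -1211751753/3256 ≈ -3.7216e+5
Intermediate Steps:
(((-93754 - 98498) - 33818) + (-94455 + (w(-12, 9)*194 - 159))/(-34758 + 42898)) - 146078 = (((-93754 - 98498) - 33818) + (-94455 + (-1/(-5 + 9)*194 - 159))/(-34758 + 42898)) - 146078 = ((-192252 - 33818) + (-94455 + (-1/4*194 - 159))/8140) - 146078 = (-226070 + (-94455 + (-1*¼*194 - 159))*(1/8140)) - 146078 = (-226070 + (-94455 + (-¼*194 - 159))*(1/8140)) - 146078 = (-226070 + (-94455 + (-97/2 - 159))*(1/8140)) - 146078 = (-226070 + (-94455 - 415/2)*(1/8140)) - 146078 = (-226070 - 189325/2*1/8140) - 146078 = (-226070 - 37865/3256) - 146078 = -736121785/3256 - 146078 = -1211751753/3256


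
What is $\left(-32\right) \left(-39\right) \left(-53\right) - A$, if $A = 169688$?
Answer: $-235832$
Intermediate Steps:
$\left(-32\right) \left(-39\right) \left(-53\right) - A = \left(-32\right) \left(-39\right) \left(-53\right) - 169688 = 1248 \left(-53\right) - 169688 = -66144 - 169688 = -235832$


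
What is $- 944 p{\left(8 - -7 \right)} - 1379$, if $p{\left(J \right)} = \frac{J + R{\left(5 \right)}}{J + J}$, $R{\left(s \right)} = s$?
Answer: $- \frac{6025}{3} \approx -2008.3$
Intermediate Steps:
$p{\left(J \right)} = \frac{5 + J}{2 J}$ ($p{\left(J \right)} = \frac{J + 5}{J + J} = \frac{5 + J}{2 J}$)
$- 944 p{\left(8 - -7 \right)} - 1379 = - 944 \frac{5 + \left(8 - -7\right)}{2 \left(8 - -7\right)} - 1379 = - 944 \frac{5 + \left(8 + 7\right)}{2 \left(8 + 7\right)} - 1379 = - 944 \frac{5 + 15}{2 \cdot 15} - 1379 = - 944 \cdot \frac{1}{2} \cdot \frac{1}{15} \cdot 20 - 1379 = \left(-944\right) \frac{2}{3} - 1379 = - \frac{1888}{3} - 1379 = - \frac{6025}{3}$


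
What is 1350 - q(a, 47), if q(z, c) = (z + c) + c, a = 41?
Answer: 1215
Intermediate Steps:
q(z, c) = z + 2*c (q(z, c) = (c + z) + c = z + 2*c)
1350 - q(a, 47) = 1350 - (41 + 2*47) = 1350 - (41 + 94) = 1350 - 1*135 = 1350 - 135 = 1215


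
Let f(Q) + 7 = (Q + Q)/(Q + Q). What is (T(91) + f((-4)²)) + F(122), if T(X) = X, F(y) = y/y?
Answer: 86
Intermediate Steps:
F(y) = 1
f(Q) = -6 (f(Q) = -7 + (Q + Q)/(Q + Q) = -7 + (2*Q)/((2*Q)) = -7 + (2*Q)*(1/(2*Q)) = -7 + 1 = -6)
(T(91) + f((-4)²)) + F(122) = (91 - 6) + 1 = 85 + 1 = 86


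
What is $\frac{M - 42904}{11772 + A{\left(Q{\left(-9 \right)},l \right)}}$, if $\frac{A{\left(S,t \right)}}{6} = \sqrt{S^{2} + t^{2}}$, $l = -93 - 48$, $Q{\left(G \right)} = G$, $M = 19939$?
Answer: $- \frac{834395}{425498} + \frac{7655 \sqrt{2218}}{2552988} \approx -1.8198$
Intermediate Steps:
$l = -141$ ($l = -93 - 48 = -141$)
$A{\left(S,t \right)} = 6 \sqrt{S^{2} + t^{2}}$
$\frac{M - 42904}{11772 + A{\left(Q{\left(-9 \right)},l \right)}} = \frac{19939 - 42904}{11772 + 6 \sqrt{\left(-9\right)^{2} + \left(-141\right)^{2}}} = - \frac{22965}{11772 + 6 \sqrt{81 + 19881}} = - \frac{22965}{11772 + 6 \sqrt{19962}} = - \frac{22965}{11772 + 6 \cdot 3 \sqrt{2218}} = - \frac{22965}{11772 + 18 \sqrt{2218}}$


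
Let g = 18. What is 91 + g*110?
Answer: 2071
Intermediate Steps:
91 + g*110 = 91 + 18*110 = 91 + 1980 = 2071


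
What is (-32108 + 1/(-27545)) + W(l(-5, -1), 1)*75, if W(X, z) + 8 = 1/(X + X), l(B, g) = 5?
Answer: -1801470547/55090 ≈ -32701.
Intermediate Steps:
W(X, z) = -8 + 1/(2*X) (W(X, z) = -8 + 1/(X + X) = -8 + 1/(2*X))
(-32108 + 1/(-27545)) + W(l(-5, -1), 1)*75 = (-32108 + 1/(-27545)) + (-8 + (½)/5)*75 = (-32108 - 1/27545) + (-8 + (½)*(⅕))*75 = -884414861/27545 + (-8 + ⅒)*75 = -884414861/27545 - 79/10*75 = -884414861/27545 - 1185/2 = -1801470547/55090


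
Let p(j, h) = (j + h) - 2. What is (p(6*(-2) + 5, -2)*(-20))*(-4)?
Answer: -880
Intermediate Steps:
p(j, h) = -2 + h + j (p(j, h) = (h + j) - 2 = -2 + h + j)
(p(6*(-2) + 5, -2)*(-20))*(-4) = ((-2 - 2 + (6*(-2) + 5))*(-20))*(-4) = ((-2 - 2 + (-12 + 5))*(-20))*(-4) = ((-2 - 2 - 7)*(-20))*(-4) = -11*(-20)*(-4) = 220*(-4) = -880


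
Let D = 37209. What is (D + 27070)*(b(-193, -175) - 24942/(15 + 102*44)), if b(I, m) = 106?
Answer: 9692758968/1501 ≈ 6.4575e+6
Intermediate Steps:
(D + 27070)*(b(-193, -175) - 24942/(15 + 102*44)) = (37209 + 27070)*(106 - 24942/(15 + 102*44)) = 64279*(106 - 24942/(15 + 4488)) = 64279*(106 - 24942/4503) = 64279*(106 - 24942*1/4503) = 64279*(106 - 8314/1501) = 64279*(150792/1501) = 9692758968/1501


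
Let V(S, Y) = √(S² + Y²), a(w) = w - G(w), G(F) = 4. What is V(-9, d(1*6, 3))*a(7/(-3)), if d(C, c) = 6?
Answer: -19*√13 ≈ -68.505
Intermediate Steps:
a(w) = -4 + w (a(w) = w - 1*4 = w - 4 = -4 + w)
V(-9, d(1*6, 3))*a(7/(-3)) = √((-9)² + 6²)*(-4 + 7/(-3)) = √(81 + 36)*(-4 + 7*(-⅓)) = √117*(-4 - 7/3) = (3*√13)*(-19/3) = -19*√13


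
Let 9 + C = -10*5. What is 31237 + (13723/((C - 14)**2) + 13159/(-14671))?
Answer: 2442294811705/78181759 ≈ 31239.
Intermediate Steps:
C = -59 (C = -9 - 10*5 = -9 - 50 = -59)
31237 + (13723/((C - 14)**2) + 13159/(-14671)) = 31237 + (13723/((-59 - 14)**2) + 13159/(-14671)) = 31237 + (13723/((-73)**2) + 13159*(-1/14671)) = 31237 + (13723/5329 - 13159/14671) = 31237 + 131205822/78181759 = 2442294811705/78181759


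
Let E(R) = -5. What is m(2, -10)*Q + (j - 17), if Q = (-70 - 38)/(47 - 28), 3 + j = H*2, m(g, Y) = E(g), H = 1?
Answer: 198/19 ≈ 10.421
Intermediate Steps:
m(g, Y) = -5
j = -1 (j = -3 + 1*2 = -3 + 2 = -1)
Q = -108/19 ≈ -5.6842
m(2, -10)*Q + (j - 17) = -5*(-108/19) + (-1 - 17) = 540/19 - 18 = 198/19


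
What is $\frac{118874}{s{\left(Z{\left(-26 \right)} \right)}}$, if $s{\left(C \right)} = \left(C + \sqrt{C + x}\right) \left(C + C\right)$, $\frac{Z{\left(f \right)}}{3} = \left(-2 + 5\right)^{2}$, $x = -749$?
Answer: $\frac{59437}{1451} - \frac{1129303 i \sqrt{2}}{39177} \approx 40.963 - 40.766 i$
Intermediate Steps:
$Z{\left(f \right)} = 27$ ($Z{\left(f \right)} = 3 \left(-2 + 5\right)^{2} = 3 \cdot 3^{2} = 3 \cdot 9 = 27$)
$s{\left(C \right)} = 2 C \left(C + \sqrt{-749 + C}\right)$ ($s{\left(C \right)} = \left(C + \sqrt{C - 749}\right) \left(C + C\right) = \left(C + \sqrt{-749 + C}\right) 2 C = 2 C \left(C + \sqrt{-749 + C}\right)$)
$\frac{118874}{s{\left(Z{\left(-26 \right)} \right)}} = \frac{118874}{2 \cdot 27 \left(27 + \sqrt{-749 + 27}\right)} = \frac{118874}{2 \cdot 27 \left(27 + \sqrt{-722}\right)} = \frac{118874}{2 \cdot 27 \left(27 + 19 i \sqrt{2}\right)} = \frac{118874}{1458 + 1026 i \sqrt{2}}$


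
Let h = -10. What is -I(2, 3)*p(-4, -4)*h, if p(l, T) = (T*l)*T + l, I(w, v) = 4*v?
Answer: -8160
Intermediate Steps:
p(l, T) = l + l*T**2 (p(l, T) = l*T**2 + l = l + l*T**2)
-I(2, 3)*p(-4, -4)*h = -(4*3)*(-4*(1 + (-4)**2))*(-10) = -12*(-4*(1 + 16))*(-10) = -12*(-4*17)*(-10) = -12*(-68)*(-10) = -(-816)*(-10) = -1*8160 = -8160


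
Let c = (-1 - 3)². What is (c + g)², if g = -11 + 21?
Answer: 676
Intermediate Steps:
c = 16 (c = (-4)² = 16)
g = 10
(c + g)² = (16 + 10)² = 26² = 676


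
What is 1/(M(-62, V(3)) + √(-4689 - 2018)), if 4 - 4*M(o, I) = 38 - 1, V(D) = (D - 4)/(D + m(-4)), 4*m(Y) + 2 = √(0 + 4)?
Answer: -132/108401 - 16*I*√6707/108401 ≈ -0.0012177 - 0.012088*I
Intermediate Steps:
m(Y) = 0 (m(Y) = -½ + √(0 + 4)/4 = -½ + √4/4 = -½ + (¼)*2 = -½ + ½ = 0)
V(D) = (-4 + D)/D (V(D) = (D - 4)/(D + 0) = (-4 + D)/D)
M(o, I) = -33/4 (M(o, I) = 1 - (38 - 1)/4 = 1 - ¼*37 = 1 - 37/4 = -33/4)
1/(M(-62, V(3)) + √(-4689 - 2018)) = 1/(-33/4 + √(-4689 - 2018)) = 1/(-33/4 + √(-6707)) = 1/(-33/4 + I*√6707)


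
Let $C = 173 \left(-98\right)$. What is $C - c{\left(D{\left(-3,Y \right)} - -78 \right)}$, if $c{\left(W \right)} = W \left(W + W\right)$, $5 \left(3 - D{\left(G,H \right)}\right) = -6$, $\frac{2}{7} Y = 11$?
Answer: $- \frac{761692}{25} \approx -30468.0$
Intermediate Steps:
$Y = \frac{77}{2}$ ($Y = \frac{7}{2} \cdot 11 = \frac{77}{2} \approx 38.5$)
$D{\left(G,H \right)} = \frac{21}{5}$ ($D{\left(G,H \right)} = 3 - - \frac{6}{5} = 3 + \frac{6}{5} = \frac{21}{5}$)
$c{\left(W \right)} = 2 W^{2}$ ($c{\left(W \right)} = W 2 W = 2 W^{2}$)
$C = -16954$
$C - c{\left(D{\left(-3,Y \right)} - -78 \right)} = -16954 - 2 \left(\frac{21}{5} - -78\right)^{2} = -16954 - 2 \left(\frac{21}{5} + 78\right)^{2} = -16954 - 2 \left(\frac{411}{5}\right)^{2} = -16954 - 2 \cdot \frac{168921}{25} = -16954 - \frac{337842}{25} = - \frac{761692}{25}$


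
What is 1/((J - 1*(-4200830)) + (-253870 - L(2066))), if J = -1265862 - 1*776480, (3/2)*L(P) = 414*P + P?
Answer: 3/3999074 ≈ 7.5017e-7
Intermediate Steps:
L(P) = 830*P/3 (L(P) = 2*(414*P + P)/3 = 2*(415*P)/3 = 830*P/3)
J = -2042342 (J = -1265862 - 776480 = -2042342)
1/((J - 1*(-4200830)) + (-253870 - L(2066))) = 1/((-2042342 - 1*(-4200830)) + (-253870 - 830*2066/3)) = 1/((-2042342 + 4200830) + (-253870 - 1*1714780/3)) = 1/(2158488 + (-253870 - 1714780/3)) = 1/(2158488 - 2476390/3) = 1/(3999074/3) = 3/3999074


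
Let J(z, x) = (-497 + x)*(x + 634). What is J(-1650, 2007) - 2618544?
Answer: 1369366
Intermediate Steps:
J(z, x) = (-497 + x)*(634 + x)
J(-1650, 2007) - 2618544 = (-315098 + 2007² + 137*2007) - 2618544 = (-315098 + 4028049 + 274959) - 2618544 = 3987910 - 2618544 = 1369366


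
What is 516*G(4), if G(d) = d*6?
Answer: 12384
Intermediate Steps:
G(d) = 6*d
516*G(4) = 516*(6*4) = 516*24 = 12384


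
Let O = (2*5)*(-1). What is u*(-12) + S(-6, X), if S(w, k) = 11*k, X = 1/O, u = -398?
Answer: 47749/10 ≈ 4774.9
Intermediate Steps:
O = -10 (O = 10*(-1) = -10)
X = -⅒ (X = 1/(-10) = -⅒ ≈ -0.10000)
u*(-12) + S(-6, X) = -398*(-12) + 11*(-⅒) = 4776 - 11/10 = 47749/10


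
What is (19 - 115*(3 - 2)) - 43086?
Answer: -43182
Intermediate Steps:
(19 - 115*(3 - 2)) - 43086 = (19 - 115) - 43086 = -96 - 43086 = -43182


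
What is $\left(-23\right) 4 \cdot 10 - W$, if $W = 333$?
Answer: $-1253$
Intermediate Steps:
$\left(-23\right) 4 \cdot 10 - W = \left(-23\right) 4 \cdot 10 - 333 = \left(-92\right) 10 - 333 = -920 - 333 = -1253$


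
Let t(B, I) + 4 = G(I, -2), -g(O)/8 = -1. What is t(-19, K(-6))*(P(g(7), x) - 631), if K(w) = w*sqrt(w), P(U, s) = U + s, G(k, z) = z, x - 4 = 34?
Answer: 3510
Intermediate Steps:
x = 38 (x = 4 + 34 = 38)
g(O) = 8 (g(O) = -8*(-1) = 8)
K(w) = w**(3/2)
t(B, I) = -6 (t(B, I) = -4 - 2 = -6)
t(-19, K(-6))*(P(g(7), x) - 631) = -6*((8 + 38) - 631) = -6*(46 - 631) = -6*(-585) = 3510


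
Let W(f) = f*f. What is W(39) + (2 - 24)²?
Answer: 2005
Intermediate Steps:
W(f) = f²
W(39) + (2 - 24)² = 39² + (2 - 24)² = 1521 + (-22)² = 1521 + 484 = 2005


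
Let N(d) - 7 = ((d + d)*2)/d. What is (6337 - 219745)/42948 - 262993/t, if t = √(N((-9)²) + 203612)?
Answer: -5928/1193 - 262993*√203623/203623 ≈ -587.78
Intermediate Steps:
N(d) = 11 (N(d) = 7 + ((d + d)*2)/d = 7 + ((2*d)*2)/d = 7 + (4*d)/d = 7 + 4 = 11)
t = √203623 (t = √(11 + 203612) = √203623 ≈ 451.25)
(6337 - 219745)/42948 - 262993/t = (6337 - 219745)/42948 - 262993*√203623/203623 = -213408*1/42948 - 262993*√203623/203623 = -5928/1193 - 262993*√203623/203623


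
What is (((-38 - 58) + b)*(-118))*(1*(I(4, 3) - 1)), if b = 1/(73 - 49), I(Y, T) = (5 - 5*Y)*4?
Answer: -8288497/12 ≈ -6.9071e+5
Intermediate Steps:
I(Y, T) = 20 - 20*Y
b = 1/24 ≈ 0.041667
(((-38 - 58) + b)*(-118))*(1*(I(4, 3) - 1)) = (((-38 - 58) + 1/24)*(-118))*(1*((20 - 20*4) - 1)) = ((-96 + 1/24)*(-118))*(1*((20 - 80) - 1)) = (-2303/24*(-118))*(1*(-60 - 1)) = 135877*(1*(-61))/12 = (135877/12)*(-61) = -8288497/12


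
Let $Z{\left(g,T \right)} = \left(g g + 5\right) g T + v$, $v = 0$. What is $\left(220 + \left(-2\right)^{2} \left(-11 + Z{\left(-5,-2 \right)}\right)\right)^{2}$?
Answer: $1893376$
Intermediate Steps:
$Z{\left(g,T \right)} = T g \left(5 + g^{2}\right)$ ($Z{\left(g,T \right)} = \left(g g + 5\right) g T + 0 = \left(g^{2} + 5\right) g T + 0 = \left(5 + g^{2}\right) g T + 0 = g \left(5 + g^{2}\right) T + 0 = T g \left(5 + g^{2}\right) + 0 = T g \left(5 + g^{2}\right)$)
$\left(220 + \left(-2\right)^{2} \left(-11 + Z{\left(-5,-2 \right)}\right)\right)^{2} = \left(220 + \left(-2\right)^{2} \left(-11 - - 10 \left(5 + \left(-5\right)^{2}\right)\right)\right)^{2} = \left(220 + 4 \left(-11 - - 10 \left(5 + 25\right)\right)\right)^{2} = \left(220 + 4 \left(-11 - \left(-10\right) 30\right)\right)^{2} = \left(220 + 4 \left(-11 + 300\right)\right)^{2} = \left(220 + 4 \cdot 289\right)^{2} = \left(220 + 1156\right)^{2} = 1376^{2} = 1893376$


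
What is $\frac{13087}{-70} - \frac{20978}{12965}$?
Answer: $- \frac{34228283}{181510} \approx -188.58$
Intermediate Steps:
$\frac{13087}{-70} - \frac{20978}{12965} = 13087 \left(- \frac{1}{70}\right) - \frac{20978}{12965} = - \frac{13087}{70} - \frac{20978}{12965} = - \frac{34228283}{181510}$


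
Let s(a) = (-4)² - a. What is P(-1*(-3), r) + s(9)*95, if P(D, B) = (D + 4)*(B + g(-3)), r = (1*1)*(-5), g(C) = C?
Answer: 609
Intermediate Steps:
s(a) = 16 - a
r = -5 (r = 1*(-5) = -5)
P(D, B) = (-3 + B)*(4 + D) (P(D, B) = (D + 4)*(B - 3) = (4 + D)*(-3 + B) = (-3 + B)*(4 + D))
P(-1*(-3), r) + s(9)*95 = (-12 - (-3)*(-3) + 4*(-5) - (-5)*(-3)) + (16 - 1*9)*95 = (-12 - 3*3 - 20 - 5*3) + (16 - 9)*95 = (-12 - 9 - 20 - 15) + 7*95 = -56 + 665 = 609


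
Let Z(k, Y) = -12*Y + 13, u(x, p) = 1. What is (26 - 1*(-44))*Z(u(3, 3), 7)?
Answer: -4970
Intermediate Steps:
Z(k, Y) = 13 - 12*Y
(26 - 1*(-44))*Z(u(3, 3), 7) = (26 - 1*(-44))*(13 - 12*7) = (26 + 44)*(13 - 84) = 70*(-71) = -4970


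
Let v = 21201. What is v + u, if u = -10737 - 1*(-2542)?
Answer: 13006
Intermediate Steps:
u = -8195 (u = -10737 + 2542 = -8195)
v + u = 21201 - 8195 = 13006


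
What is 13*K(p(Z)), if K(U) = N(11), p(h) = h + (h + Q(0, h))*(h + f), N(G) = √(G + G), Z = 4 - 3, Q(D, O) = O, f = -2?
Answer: 13*√22 ≈ 60.975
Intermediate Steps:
Z = 1
N(G) = √2*√G (N(G) = √(2*G) = √2*√G)
p(h) = h + 2*h*(-2 + h) (p(h) = h + (h + h)*(h - 2) = h + (2*h)*(-2 + h) = h + 2*h*(-2 + h))
K(U) = √22 (K(U) = √2*√11 = √22)
13*K(p(Z)) = 13*√22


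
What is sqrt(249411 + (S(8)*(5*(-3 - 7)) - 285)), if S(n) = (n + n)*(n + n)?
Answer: sqrt(236326) ≈ 486.13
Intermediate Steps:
S(n) = 4*n**2 (S(n) = (2*n)*(2*n) = 4*n**2)
sqrt(249411 + (S(8)*(5*(-3 - 7)) - 285)) = sqrt(249411 + ((4*8**2)*(5*(-3 - 7)) - 285)) = sqrt(249411 + ((4*64)*(5*(-10)) - 285)) = sqrt(249411 + (256*(-50) - 285)) = sqrt(249411 + (-12800 - 285)) = sqrt(249411 - 13085) = sqrt(236326)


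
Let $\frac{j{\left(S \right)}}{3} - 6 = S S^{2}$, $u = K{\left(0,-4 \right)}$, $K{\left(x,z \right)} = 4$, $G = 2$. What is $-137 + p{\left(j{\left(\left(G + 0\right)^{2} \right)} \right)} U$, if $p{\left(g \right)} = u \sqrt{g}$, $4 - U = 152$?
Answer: $-137 - 592 \sqrt{210} \approx -8715.9$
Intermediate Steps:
$u = 4$
$j{\left(S \right)} = 18 + 3 S^{3}$ ($j{\left(S \right)} = 18 + 3 S S^{2} = 18 + 3 S^{3}$)
$U = -148$ ($U = 4 - 152 = -148$)
$p{\left(g \right)} = 4 \sqrt{g}$
$-137 + p{\left(j{\left(\left(G + 0\right)^{2} \right)} \right)} U = -137 + 4 \sqrt{18 + 3 \left(\left(2 + 0\right)^{2}\right)^{3}} \left(-148\right) = -137 + 4 \sqrt{18 + 3 \left(2^{2}\right)^{3}} \left(-148\right) = -137 + 4 \sqrt{18 + 3 \cdot 4^{3}} \left(-148\right) = -137 + 4 \sqrt{18 + 3 \cdot 64} \left(-148\right) = -137 + 4 \sqrt{18 + 192} \left(-148\right) = -137 + 4 \sqrt{210} \left(-148\right) = -137 - 592 \sqrt{210}$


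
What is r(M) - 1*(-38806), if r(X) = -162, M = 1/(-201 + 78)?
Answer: 38644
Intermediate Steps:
M = -1/123 (M = 1/(-123) = -1/123 ≈ -0.0081301)
r(M) - 1*(-38806) = -162 - 1*(-38806) = -162 + 38806 = 38644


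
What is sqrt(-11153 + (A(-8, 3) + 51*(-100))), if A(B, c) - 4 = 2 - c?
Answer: 25*I*sqrt(26) ≈ 127.48*I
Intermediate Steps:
A(B, c) = 6 - c (A(B, c) = 4 + (2 - c) = 6 - c)
sqrt(-11153 + (A(-8, 3) + 51*(-100))) = sqrt(-11153 + ((6 - 1*3) + 51*(-100))) = sqrt(-11153 + ((6 - 3) - 5100)) = sqrt(-11153 + (3 - 5100)) = sqrt(-11153 - 5097) = sqrt(-16250) = 25*I*sqrt(26)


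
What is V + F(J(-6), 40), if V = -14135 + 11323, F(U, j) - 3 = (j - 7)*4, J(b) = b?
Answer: -2677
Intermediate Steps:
F(U, j) = -25 + 4*j (F(U, j) = 3 + (j - 7)*4 = 3 + (-7 + j)*4 = 3 + (-28 + 4*j) = -25 + 4*j)
V = -2812
V + F(J(-6), 40) = -2812 + (-25 + 4*40) = -2812 + (-25 + 160) = -2812 + 135 = -2677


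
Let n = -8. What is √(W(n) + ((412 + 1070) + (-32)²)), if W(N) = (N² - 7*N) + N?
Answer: √2618 ≈ 51.166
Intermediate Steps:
W(N) = N² - 6*N
√(W(n) + ((412 + 1070) + (-32)²)) = √(-8*(-6 - 8) + ((412 + 1070) + (-32)²)) = √(-8*(-14) + (1482 + 1024)) = √(112 + 2506) = √2618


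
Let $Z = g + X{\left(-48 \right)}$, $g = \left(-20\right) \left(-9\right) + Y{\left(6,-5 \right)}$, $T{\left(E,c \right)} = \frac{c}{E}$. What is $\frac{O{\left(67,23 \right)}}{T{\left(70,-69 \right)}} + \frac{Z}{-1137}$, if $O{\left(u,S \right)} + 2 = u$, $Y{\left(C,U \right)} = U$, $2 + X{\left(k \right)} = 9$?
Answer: $- \frac{576212}{8717} \approx -66.102$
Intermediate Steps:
$X{\left(k \right)} = 7$ ($X{\left(k \right)} = -2 + 9 = 7$)
$O{\left(u,S \right)} = -2 + u$
$T{\left(E,c \right)} = \frac{c}{E}$
$g = 175$ ($g = \left(-20\right) \left(-9\right) - 5 = 180 - 5 = 175$)
$Z = 182$ ($Z = 175 + 7 = 182$)
$\frac{O{\left(67,23 \right)}}{T{\left(70,-69 \right)}} + \frac{Z}{-1137} = \frac{-2 + 67}{\left(-69\right) \frac{1}{70}} + \frac{182}{-1137} = \frac{65}{\left(-69\right) \frac{1}{70}} + 182 \left(- \frac{1}{1137}\right) = \frac{65}{- \frac{69}{70}} - \frac{182}{1137} = 65 \left(- \frac{70}{69}\right) - \frac{182}{1137} = - \frac{4550}{69} - \frac{182}{1137} = - \frac{576212}{8717}$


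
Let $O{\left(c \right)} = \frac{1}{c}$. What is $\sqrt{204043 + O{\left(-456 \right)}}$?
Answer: $\frac{\sqrt{10606971198}}{228} \approx 451.71$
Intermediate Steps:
$\sqrt{204043 + O{\left(-456 \right)}} = \sqrt{204043 + \frac{1}{-456}} = \sqrt{204043 - \frac{1}{456}} = \sqrt{\frac{93043607}{456}} = \frac{\sqrt{10606971198}}{228}$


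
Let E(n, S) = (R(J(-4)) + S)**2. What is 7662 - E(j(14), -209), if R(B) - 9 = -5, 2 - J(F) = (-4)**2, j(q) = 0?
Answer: -34363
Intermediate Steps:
J(F) = -14 (J(F) = 2 - 1*(-4)**2 = 2 - 1*16 = 2 - 16 = -14)
R(B) = 4 (R(B) = 9 - 5 = 4)
E(n, S) = (4 + S)**2
7662 - E(j(14), -209) = 7662 - (4 - 209)**2 = 7662 - 1*(-205)**2 = 7662 - 1*42025 = 7662 - 42025 = -34363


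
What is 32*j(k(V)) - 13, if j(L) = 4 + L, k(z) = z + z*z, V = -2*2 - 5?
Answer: 2419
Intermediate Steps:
V = -9 (V = -4 - 5 = -9)
k(z) = z + z²
32*j(k(V)) - 13 = 32*(4 - 9*(1 - 9)) - 13 = 32*(4 - 9*(-8)) - 13 = 32*(4 + 72) - 13 = 32*76 - 13 = 2432 - 13 = 2419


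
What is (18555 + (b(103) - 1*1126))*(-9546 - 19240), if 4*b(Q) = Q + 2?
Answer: -1004933653/2 ≈ -5.0247e+8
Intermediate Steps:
b(Q) = 1/2 + Q/4 (b(Q) = (Q + 2)/4 = (2 + Q)/4 = 1/2 + Q/4)
(18555 + (b(103) - 1*1126))*(-9546 - 19240) = (18555 + ((1/2 + (1/4)*103) - 1*1126))*(-9546 - 19240) = (18555 + ((1/2 + 103/4) - 1126))*(-28786) = (18555 + (105/4 - 1126))*(-28786) = (18555 - 4399/4)*(-28786) = (69821/4)*(-28786) = -1004933653/2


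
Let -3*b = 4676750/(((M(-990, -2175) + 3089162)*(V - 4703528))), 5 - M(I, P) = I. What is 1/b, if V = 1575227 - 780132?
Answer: 36233014781943/4676750 ≈ 7.7475e+6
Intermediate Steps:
M(I, P) = 5 - I
V = 795095
b = 4676750/36233014781943 (b = -4676750/(3*(((5 - 1*(-990)) + 3089162)*(795095 - 4703528))) = -4676750/(3*(((5 + 990) + 3089162)*(-3908433))) = -4676750/(3*((995 + 3089162)*(-3908433))) = -4676750/(3*(3090157*(-3908433))) = -4676750/(3*(-12077671593981)) = -4676750*(-1)/(3*12077671593981) = -1/3*(-4676750/12077671593981) = 4676750/36233014781943 ≈ 1.2907e-7)
1/b = 1/(4676750/36233014781943) = 36233014781943/4676750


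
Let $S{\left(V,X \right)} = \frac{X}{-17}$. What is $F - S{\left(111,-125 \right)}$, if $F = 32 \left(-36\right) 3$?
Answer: $- \frac{58877}{17} \approx -3463.4$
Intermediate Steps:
$S{\left(V,X \right)} = - \frac{X}{17}$ ($S{\left(V,X \right)} = X \left(- \frac{1}{17}\right) = - \frac{X}{17}$)
$F = -3456$ ($F = \left(-1152\right) 3 = -3456$)
$F - S{\left(111,-125 \right)} = -3456 - \left(- \frac{1}{17}\right) \left(-125\right) = -3456 - \frac{125}{17} = - \frac{58877}{17}$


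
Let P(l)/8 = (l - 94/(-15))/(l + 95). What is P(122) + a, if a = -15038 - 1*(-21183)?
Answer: 20017367/3255 ≈ 6149.7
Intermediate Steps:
P(l) = 8*(94/15 + l)/(95 + l) (P(l) = 8*((l - 94/(-15))/(l + 95)) = 8*((l - 94*(-1/15))/(95 + l)) = 8*((l + 94/15)/(95 + l)) = 8*((94/15 + l)/(95 + l)) = 8*(94/15 + l)/(95 + l))
a = 6145 (a = -15038 + 21183 = 6145)
P(122) + a = 8*(94 + 15*122)/(15*(95 + 122)) + 6145 = (8/15)*(94 + 1830)/217 + 6145 = (8/15)*(1/217)*1924 + 6145 = 15392/3255 + 6145 = 20017367/3255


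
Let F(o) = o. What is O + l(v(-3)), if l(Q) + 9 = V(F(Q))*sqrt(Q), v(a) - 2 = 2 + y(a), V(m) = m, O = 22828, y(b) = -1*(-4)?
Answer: 22819 + 16*sqrt(2) ≈ 22842.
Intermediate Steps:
y(b) = 4
v(a) = 8 (v(a) = 2 + (2 + 4) = 2 + 6 = 8)
l(Q) = -9 + Q**(3/2) (l(Q) = -9 + Q*sqrt(Q) = -9 + Q**(3/2))
O + l(v(-3)) = 22828 + (-9 + 8**(3/2)) = 22828 + (-9 + 16*sqrt(2)) = 22819 + 16*sqrt(2)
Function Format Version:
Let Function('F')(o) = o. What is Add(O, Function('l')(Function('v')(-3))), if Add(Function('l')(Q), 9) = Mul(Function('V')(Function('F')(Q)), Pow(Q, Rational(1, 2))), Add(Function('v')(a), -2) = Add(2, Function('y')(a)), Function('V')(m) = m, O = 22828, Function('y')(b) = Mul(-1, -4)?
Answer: Add(22819, Mul(16, Pow(2, Rational(1, 2)))) ≈ 22842.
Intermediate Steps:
Function('y')(b) = 4
Function('v')(a) = 8 (Function('v')(a) = Add(2, Add(2, 4)) = Add(2, 6) = 8)
Function('l')(Q) = Add(-9, Pow(Q, Rational(3, 2))) (Function('l')(Q) = Add(-9, Mul(Q, Pow(Q, Rational(1, 2)))) = Add(-9, Pow(Q, Rational(3, 2))))
Add(O, Function('l')(Function('v')(-3))) = Add(22828, Add(-9, Pow(8, Rational(3, 2)))) = Add(22828, Add(-9, Mul(16, Pow(2, Rational(1, 2))))) = Add(22819, Mul(16, Pow(2, Rational(1, 2))))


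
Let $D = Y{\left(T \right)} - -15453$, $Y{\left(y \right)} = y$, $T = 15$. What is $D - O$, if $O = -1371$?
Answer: $16839$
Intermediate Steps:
$D = 15468$ ($D = 15 - -15453 = 15 + 15453 = 15468$)
$D - O = 15468 - -1371 = 15468 + 1371 = 16839$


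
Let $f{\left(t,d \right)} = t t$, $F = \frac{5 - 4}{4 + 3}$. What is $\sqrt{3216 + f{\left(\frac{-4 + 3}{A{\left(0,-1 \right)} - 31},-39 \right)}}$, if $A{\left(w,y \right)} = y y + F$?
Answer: $\frac{\sqrt{140478145}}{209} \approx 56.71$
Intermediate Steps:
$F = \frac{1}{7}$ ($F = 1 \cdot \frac{1}{7} = \frac{1}{7} \approx 0.14286$)
$A{\left(w,y \right)} = \frac{1}{7} + y^{2}$ ($A{\left(w,y \right)} = y y + \frac{1}{7} = y^{2} + \frac{1}{7} = \frac{1}{7} + y^{2}$)
$f{\left(t,d \right)} = t^{2}$
$\sqrt{3216 + f{\left(\frac{-4 + 3}{A{\left(0,-1 \right)} - 31},-39 \right)}} = \sqrt{3216 + \left(\frac{-4 + 3}{\left(\frac{1}{7} + \left(-1\right)^{2}\right) - 31}\right)^{2}} = \sqrt{3216 + \left(- \frac{1}{\left(\frac{1}{7} + 1\right) - 31}\right)^{2}} = \sqrt{3216 + \left(- \frac{1}{\frac{8}{7} - 31}\right)^{2}} = \sqrt{3216 + \left(- \frac{1}{- \frac{209}{7}}\right)^{2}} = \sqrt{3216 + \left(\left(-1\right) \left(- \frac{7}{209}\right)\right)^{2}} = \sqrt{3216 + \left(\frac{7}{209}\right)^{2}} = \sqrt{3216 + \frac{49}{43681}} = \sqrt{\frac{140478145}{43681}} = \frac{\sqrt{140478145}}{209}$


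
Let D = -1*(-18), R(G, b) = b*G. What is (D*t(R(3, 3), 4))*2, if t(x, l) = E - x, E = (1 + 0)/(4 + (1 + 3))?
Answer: -639/2 ≈ -319.50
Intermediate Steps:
E = 1/8 (E = 1/(4 + 4) = 1/8 ≈ 0.12500)
R(G, b) = G*b
t(x, l) = 1/8 - x
D = 18
(D*t(R(3, 3), 4))*2 = (18*(1/8 - 3*3))*2 = (18*(1/8 - 1*9))*2 = (18*(1/8 - 9))*2 = (18*(-71/8))*2 = -639/4*2 = -639/2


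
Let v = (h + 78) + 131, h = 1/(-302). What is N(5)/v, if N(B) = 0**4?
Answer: 0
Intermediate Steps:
N(B) = 0
h = -1/302 ≈ -0.0033113
v = 63117/302 (v = (-1/302 + 78) + 131 = 23555/302 + 131 = 63117/302 ≈ 209.00)
N(5)/v = 0/(63117/302) = 0*(302/63117) = 0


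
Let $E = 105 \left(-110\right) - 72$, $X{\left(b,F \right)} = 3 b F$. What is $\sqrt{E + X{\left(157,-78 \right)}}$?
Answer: $2 i \sqrt{12090} \approx 219.91 i$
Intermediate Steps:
$X{\left(b,F \right)} = 3 F b$
$E = -11622$ ($E = -11550 - 72 = -11622$)
$\sqrt{E + X{\left(157,-78 \right)}} = \sqrt{-11622 + 3 \left(-78\right) 157} = \sqrt{-11622 - 36738} = \sqrt{-48360} = 2 i \sqrt{12090}$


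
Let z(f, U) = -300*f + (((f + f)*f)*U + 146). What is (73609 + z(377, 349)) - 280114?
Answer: 98886583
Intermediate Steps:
z(f, U) = 146 - 300*f + 2*U*f² (z(f, U) = -300*f + (((2*f)*f)*U + 146) = -300*f + ((2*f²)*U + 146) = -300*f + (2*U*f² + 146) = -300*f + (146 + 2*U*f²) = 146 - 300*f + 2*U*f²)
(73609 + z(377, 349)) - 280114 = (73609 + (146 - 300*377 + 2*349*377²)) - 280114 = (73609 + (146 - 113100 + 2*349*142129)) - 280114 = (73609 + (146 - 113100 + 99206042)) - 280114 = (73609 + 99093088) - 280114 = 99166697 - 280114 = 98886583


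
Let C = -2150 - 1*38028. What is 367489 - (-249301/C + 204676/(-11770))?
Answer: 86894510951949/236447530 ≈ 3.6750e+5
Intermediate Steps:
C = -40178 (C = -2150 - 38028 = -40178)
367489 - (-249301/C + 204676/(-11770)) = 367489 - (-249301/(-40178) + 204676/(-11770)) = 367489 - (-249301*(-1/40178) + 204676*(-1/11770)) = 367489 - (249301/40178 - 102338/5885) = 367489 - 1*(-2644599779/236447530) = 367489 + 2644599779/236447530 = 86894510951949/236447530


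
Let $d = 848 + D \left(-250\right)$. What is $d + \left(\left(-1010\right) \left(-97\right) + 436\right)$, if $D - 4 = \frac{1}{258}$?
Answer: $\frac{12674641}{129} \approx 98253.0$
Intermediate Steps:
$D = \frac{1033}{258}$ ($D = 4 + \frac{1}{258} = \frac{1033}{258} \approx 4.0039$)
$d = - \frac{19733}{129}$ ($d = 848 + \frac{1033}{258} \left(-250\right) = 848 - \frac{129125}{129} = - \frac{19733}{129} \approx -152.97$)
$d + \left(\left(-1010\right) \left(-97\right) + 436\right) = - \frac{19733}{129} + \left(\left(-1010\right) \left(-97\right) + 436\right) = - \frac{19733}{129} + \left(97970 + 436\right) = - \frac{19733}{129} + 98406 = \frac{12674641}{129}$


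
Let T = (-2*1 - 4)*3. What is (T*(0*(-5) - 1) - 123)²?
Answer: 11025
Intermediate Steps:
T = -18 (T = (-2 - 4)*3 = -6*3 = -18)
(T*(0*(-5) - 1) - 123)² = (-18*(0*(-5) - 1) - 123)² = (-18*(0 - 1) - 123)² = (-18*(-1) - 123)² = (18 - 123)² = (-105)² = 11025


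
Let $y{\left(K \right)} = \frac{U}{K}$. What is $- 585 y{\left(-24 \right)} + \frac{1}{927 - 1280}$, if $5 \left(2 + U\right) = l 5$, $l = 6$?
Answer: $\frac{68833}{706} \approx 97.497$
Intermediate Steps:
$U = 4$ ($U = -2 + \frac{6 \cdot 5}{5} = -2 + \frac{1}{5} \cdot 30 = -2 + 6 = 4$)
$y{\left(K \right)} = \frac{4}{K}$
$- 585 y{\left(-24 \right)} + \frac{1}{927 - 1280} = - 585 \frac{4}{-24} + \frac{1}{927 - 1280} = - 585 \cdot 4 \left(- \frac{1}{24}\right) + \frac{1}{-353} = \left(-585\right) \left(- \frac{1}{6}\right) - \frac{1}{353} = \frac{195}{2} - \frac{1}{353} = \frac{68833}{706}$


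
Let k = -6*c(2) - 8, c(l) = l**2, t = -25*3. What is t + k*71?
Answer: -2347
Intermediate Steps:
t = -75
k = -32 (k = -6*2**2 - 8 = -6*4 - 8 = -24 - 8 = -32)
t + k*71 = -75 - 32*71 = -75 - 2272 = -2347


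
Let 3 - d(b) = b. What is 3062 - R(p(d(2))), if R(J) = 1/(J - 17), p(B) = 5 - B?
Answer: 39807/13 ≈ 3062.1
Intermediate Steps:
d(b) = 3 - b
R(J) = 1/(-17 + J)
3062 - R(p(d(2))) = 3062 - 1/(-17 + (5 - (3 - 1*2))) = 3062 - 1/(-17 + (5 - (3 - 2))) = 3062 - 1/(-17 + (5 - 1*1)) = 3062 - 1/(-17 + (5 - 1)) = 3062 - 1/(-17 + 4) = 3062 - 1/(-13) = 3062 - 1*(-1/13) = 3062 + 1/13 = 39807/13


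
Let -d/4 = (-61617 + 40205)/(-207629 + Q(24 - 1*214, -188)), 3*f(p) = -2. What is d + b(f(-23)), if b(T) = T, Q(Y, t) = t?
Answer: -672578/623451 ≈ -1.0788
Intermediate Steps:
f(p) = -⅔ (f(p) = (⅓)*(-2) = -⅔)
d = -85648/207817 (d = -4*(-61617 + 40205)/(-207629 - 188) = -(-85648)/(-207817) = -(-85648)*(-1)/207817 = -4*21412/207817 = -85648/207817 ≈ -0.41213)
d + b(f(-23)) = -85648/207817 - ⅔ = -672578/623451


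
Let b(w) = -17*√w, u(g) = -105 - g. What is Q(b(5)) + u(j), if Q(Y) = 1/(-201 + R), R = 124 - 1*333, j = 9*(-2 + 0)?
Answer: -35671/410 ≈ -87.002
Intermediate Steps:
j = -18 (j = 9*(-2) = -18)
R = -209 (R = 124 - 333 = -209)
Q(Y) = -1/410 (Q(Y) = 1/(-201 - 209) = 1/(-410) = -1/410)
Q(b(5)) + u(j) = -1/410 + (-105 - 1*(-18)) = -1/410 + (-105 + 18) = -1/410 - 87 = -35671/410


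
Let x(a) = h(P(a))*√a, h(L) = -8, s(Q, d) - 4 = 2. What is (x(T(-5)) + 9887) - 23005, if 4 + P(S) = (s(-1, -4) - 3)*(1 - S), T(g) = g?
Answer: -13118 - 8*I*√5 ≈ -13118.0 - 17.889*I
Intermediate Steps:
s(Q, d) = 6 (s(Q, d) = 4 + 2 = 6)
P(S) = -1 - 3*S (P(S) = -4 + (6 - 3)*(1 - S) = -4 + 3*(1 - S) = -4 + (3 - 3*S) = -1 - 3*S)
x(a) = -8*√a
(x(T(-5)) + 9887) - 23005 = (-8*I*√5 + 9887) - 23005 = (9887 - 8*I*√5) - 23005 = -13118 - 8*I*√5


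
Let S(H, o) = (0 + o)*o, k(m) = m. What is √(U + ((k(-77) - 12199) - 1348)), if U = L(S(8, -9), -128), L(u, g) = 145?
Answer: I*√13479 ≈ 116.1*I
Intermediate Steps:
S(H, o) = o² (S(H, o) = o*o = o²)
U = 145
√(U + ((k(-77) - 12199) - 1348)) = √(145 + ((-77 - 12199) - 1348)) = √(145 + (-12276 - 1348)) = √(145 - 13624) = √(-13479) = I*√13479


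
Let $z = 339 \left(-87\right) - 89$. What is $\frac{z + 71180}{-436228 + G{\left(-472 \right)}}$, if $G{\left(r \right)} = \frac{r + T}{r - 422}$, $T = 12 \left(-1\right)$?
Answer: $- \frac{9297153}{97496837} \approx -0.095358$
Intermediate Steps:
$T = -12$
$z = -29582$ ($z = -29493 - 89 = -29582$)
$G{\left(r \right)} = \frac{-12 + r}{-422 + r}$ ($G{\left(r \right)} = \frac{r - 12}{r - 422} = \frac{-12 + r}{-422 + r}$)
$\frac{z + 71180}{-436228 + G{\left(-472 \right)}} = \frac{-29582 + 71180}{-436228 + \frac{-12 - 472}{-422 - 472}} = \frac{41598}{-436228 + \frac{1}{-894} \left(-484\right)} = \frac{41598}{-436228 - - \frac{242}{447}} = \frac{41598}{-436228 + \frac{242}{447}} = \frac{41598}{- \frac{194993674}{447}} = 41598 \left(- \frac{447}{194993674}\right) = - \frac{9297153}{97496837}$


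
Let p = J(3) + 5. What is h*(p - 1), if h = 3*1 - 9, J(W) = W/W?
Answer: -30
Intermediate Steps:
J(W) = 1
p = 6 (p = 1 + 5 = 6)
h = -6 (h = 3 - 9 = -6)
h*(p - 1) = -6*(6 - 1) = -6*5 = -30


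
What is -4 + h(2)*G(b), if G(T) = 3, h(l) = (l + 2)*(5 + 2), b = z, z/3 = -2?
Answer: 80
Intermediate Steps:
z = -6 (z = 3*(-2) = -6)
b = -6
h(l) = 14 + 7*l (h(l) = (2 + l)*7 = 14 + 7*l)
-4 + h(2)*G(b) = -4 + (14 + 7*2)*3 = -4 + (14 + 14)*3 = -4 + 28*3 = -4 + 84 = 80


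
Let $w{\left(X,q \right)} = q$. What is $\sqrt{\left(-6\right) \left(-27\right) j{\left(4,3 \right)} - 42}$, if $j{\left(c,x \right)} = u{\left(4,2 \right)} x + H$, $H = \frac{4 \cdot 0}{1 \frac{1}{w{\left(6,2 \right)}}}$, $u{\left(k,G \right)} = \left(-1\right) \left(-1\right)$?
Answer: $2 \sqrt{111} \approx 21.071$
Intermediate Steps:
$u{\left(k,G \right)} = 1$
$H = 0$ ($H = \frac{4 \cdot 0}{1 \cdot \frac{1}{2}} = \frac{0}{1 \cdot \frac{1}{2}} = 0 \frac{1}{\frac{1}{2}} = 0 \cdot 2 = 0$)
$j{\left(c,x \right)} = x$ ($j{\left(c,x \right)} = 1 x + 0 = x + 0 = x$)
$\sqrt{\left(-6\right) \left(-27\right) j{\left(4,3 \right)} - 42} = \sqrt{\left(-6\right) \left(-27\right) 3 - 42} = \sqrt{162 \cdot 3 - 42} = \sqrt{486 - 42} = \sqrt{444} = 2 \sqrt{111}$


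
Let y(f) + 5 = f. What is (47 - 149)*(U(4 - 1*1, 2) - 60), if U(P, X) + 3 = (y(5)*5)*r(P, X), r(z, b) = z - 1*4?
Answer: 6426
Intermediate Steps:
y(f) = -5 + f
r(z, b) = -4 + z (r(z, b) = z - 4 = -4 + z)
U(P, X) = -3 (U(P, X) = -3 + ((-5 + 5)*5)*(-4 + P) = -3 + (0*5)*(-4 + P) = -3 + 0*(-4 + P) = -3 + 0 = -3)
(47 - 149)*(U(4 - 1*1, 2) - 60) = (47 - 149)*(-3 - 60) = -102*(-63) = 6426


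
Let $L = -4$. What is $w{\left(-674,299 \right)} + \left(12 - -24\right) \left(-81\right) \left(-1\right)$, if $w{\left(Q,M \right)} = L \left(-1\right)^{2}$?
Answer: $2912$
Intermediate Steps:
$w{\left(Q,M \right)} = -4$ ($w{\left(Q,M \right)} = - 4 \left(-1\right)^{2} = \left(-4\right) 1 = -4$)
$w{\left(-674,299 \right)} + \left(12 - -24\right) \left(-81\right) \left(-1\right) = -4 + \left(12 - -24\right) \left(-81\right) \left(-1\right) = -4 + \left(12 + 24\right) \left(-81\right) \left(-1\right) = -4 + 36 \left(-81\right) \left(-1\right) = -4 - -2916 = -4 + 2916 = 2912$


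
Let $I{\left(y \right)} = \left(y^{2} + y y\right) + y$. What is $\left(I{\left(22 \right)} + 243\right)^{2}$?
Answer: $1520289$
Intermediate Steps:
$I{\left(y \right)} = y + 2 y^{2}$ ($I{\left(y \right)} = \left(y^{2} + y^{2}\right) + y = 2 y^{2} + y = y + 2 y^{2}$)
$\left(I{\left(22 \right)} + 243\right)^{2} = \left(22 \left(1 + 2 \cdot 22\right) + 243\right)^{2} = \left(22 \left(1 + 44\right) + 243\right)^{2} = \left(22 \cdot 45 + 243\right)^{2} = \left(990 + 243\right)^{2} = 1233^{2} = 1520289$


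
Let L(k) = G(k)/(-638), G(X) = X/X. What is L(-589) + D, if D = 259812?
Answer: 165760055/638 ≈ 2.5981e+5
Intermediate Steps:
G(X) = 1
L(k) = -1/638 (L(k) = 1/(-638) = 1*(-1/638) = -1/638)
L(-589) + D = -1/638 + 259812 = 165760055/638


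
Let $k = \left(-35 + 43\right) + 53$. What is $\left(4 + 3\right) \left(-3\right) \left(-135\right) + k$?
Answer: $2896$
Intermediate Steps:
$k = 61$ ($k = 8 + 53 = 61$)
$\left(4 + 3\right) \left(-3\right) \left(-135\right) + k = \left(4 + 3\right) \left(-3\right) \left(-135\right) + 61 = 7 \left(-3\right) \left(-135\right) + 61 = \left(-21\right) \left(-135\right) + 61 = 2835 + 61 = 2896$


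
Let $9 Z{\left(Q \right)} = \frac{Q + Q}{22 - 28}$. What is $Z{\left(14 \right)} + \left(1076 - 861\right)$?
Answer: $\frac{5791}{27} \approx 214.48$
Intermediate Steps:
$Z{\left(Q \right)} = - \frac{Q}{27}$ ($Z{\left(Q \right)} = \frac{\left(Q + Q\right) \frac{1}{22 - 28}}{9} = \frac{2 Q \frac{1}{-6}}{9} = \frac{2 Q \left(- \frac{1}{6}\right)}{9} = \frac{\left(- \frac{1}{3}\right) Q}{9} = - \frac{Q}{27}$)
$Z{\left(14 \right)} + \left(1076 - 861\right) = \left(- \frac{1}{27}\right) 14 + \left(1076 - 861\right) = - \frac{14}{27} + 215 = \frac{5791}{27}$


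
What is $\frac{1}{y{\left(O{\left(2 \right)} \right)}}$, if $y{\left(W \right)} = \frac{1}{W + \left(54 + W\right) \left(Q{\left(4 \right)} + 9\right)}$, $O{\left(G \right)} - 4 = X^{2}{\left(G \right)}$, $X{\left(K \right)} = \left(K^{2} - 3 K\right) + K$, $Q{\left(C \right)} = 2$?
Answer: $642$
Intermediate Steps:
$X{\left(K \right)} = K^{2} - 2 K$
$O{\left(G \right)} = 4 + G^{2} \left(-2 + G\right)^{2}$ ($O{\left(G \right)} = 4 + \left(G \left(-2 + G\right)\right)^{2} = 4 + G^{2} \left(-2 + G\right)^{2}$)
$y{\left(W \right)} = \frac{1}{594 + 12 W}$ ($y{\left(W \right)} = \frac{1}{W + \left(54 + W\right) \left(2 + 9\right)} = \frac{1}{W + \left(54 + W\right) 11} = \frac{1}{W + \left(594 + 11 W\right)} = \frac{1}{594 + 12 W}$)
$\frac{1}{y{\left(O{\left(2 \right)} \right)}} = \frac{1}{\frac{1}{6} \frac{1}{99 + 2 \left(4 + 2^{2} \left(-2 + 2\right)^{2}\right)}} = \frac{1}{\frac{1}{6} \frac{1}{99 + 2 \left(4 + 4 \cdot 0^{2}\right)}} = \frac{1}{\frac{1}{6} \frac{1}{99 + 2 \left(4 + 4 \cdot 0\right)}} = \frac{1}{\frac{1}{6} \frac{1}{99 + 2 \left(4 + 0\right)}} = \frac{1}{\frac{1}{6} \frac{1}{99 + 2 \cdot 4}} = \frac{1}{\frac{1}{6} \frac{1}{99 + 8}} = \frac{1}{\frac{1}{6} \cdot \frac{1}{107}} = \frac{1}{\frac{1}{642}} = 642$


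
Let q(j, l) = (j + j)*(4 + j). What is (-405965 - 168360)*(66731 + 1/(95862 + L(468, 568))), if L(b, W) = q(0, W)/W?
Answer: -3673938142916975/95862 ≈ -3.8325e+10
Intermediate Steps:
q(j, l) = 2*j*(4 + j) (q(j, l) = (2*j)*(4 + j) = 2*j*(4 + j))
L(b, W) = 0 (L(b, W) = (2*0*(4 + 0))/W = (2*0*4)/W = 0/W = 0)
(-405965 - 168360)*(66731 + 1/(95862 + L(468, 568))) = (-405965 - 168360)*(66731 + 1/(95862 + 0)) = -574325*(66731 + 1/95862) = -574325*6396967123/95862 = -3673938142916975/95862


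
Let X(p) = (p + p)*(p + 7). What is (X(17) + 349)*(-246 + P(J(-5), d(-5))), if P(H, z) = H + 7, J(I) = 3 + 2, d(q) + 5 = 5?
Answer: -272610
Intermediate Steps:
d(q) = 0 (d(q) = -5 + 5 = 0)
X(p) = 2*p*(7 + p) (X(p) = (2*p)*(7 + p) = 2*p*(7 + p))
J(I) = 5
P(H, z) = 7 + H
(X(17) + 349)*(-246 + P(J(-5), d(-5))) = (2*17*(7 + 17) + 349)*(-246 + (7 + 5)) = (2*17*24 + 349)*(-246 + 12) = (816 + 349)*(-234) = 1165*(-234) = -272610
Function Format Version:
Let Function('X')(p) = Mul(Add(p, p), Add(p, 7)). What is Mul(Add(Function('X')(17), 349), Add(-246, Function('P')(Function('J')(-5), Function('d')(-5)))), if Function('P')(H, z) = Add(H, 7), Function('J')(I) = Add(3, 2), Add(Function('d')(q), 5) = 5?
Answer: -272610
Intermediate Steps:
Function('d')(q) = 0 (Function('d')(q) = Add(-5, 5) = 0)
Function('X')(p) = Mul(2, p, Add(7, p)) (Function('X')(p) = Mul(Mul(2, p), Add(7, p)) = Mul(2, p, Add(7, p)))
Function('J')(I) = 5
Function('P')(H, z) = Add(7, H)
Mul(Add(Function('X')(17), 349), Add(-246, Function('P')(Function('J')(-5), Function('d')(-5)))) = Mul(Add(Mul(2, 17, Add(7, 17)), 349), Add(-246, Add(7, 5))) = Mul(Add(Mul(2, 17, 24), 349), Add(-246, 12)) = Mul(Add(816, 349), -234) = Mul(1165, -234) = -272610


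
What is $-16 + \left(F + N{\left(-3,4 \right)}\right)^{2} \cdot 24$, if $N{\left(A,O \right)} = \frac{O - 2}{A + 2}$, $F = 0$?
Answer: $80$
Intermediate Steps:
$N{\left(A,O \right)} = \frac{-2 + O}{2 + A}$
$-16 + \left(F + N{\left(-3,4 \right)}\right)^{2} \cdot 24 = -16 + \left(0 + \frac{-2 + 4}{2 - 3}\right)^{2} \cdot 24 = -16 + \left(0 + \frac{1}{-1} \cdot 2\right)^{2} \cdot 24 = -16 + \left(0 - 2\right)^{2} \cdot 24 = -16 + \left(-2\right)^{2} \cdot 24 = -16 + 4 \cdot 24 = -16 + 96 = 80$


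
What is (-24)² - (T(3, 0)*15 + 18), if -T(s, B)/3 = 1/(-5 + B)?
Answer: 549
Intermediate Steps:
T(s, B) = -3/(-5 + B)
(-24)² - (T(3, 0)*15 + 18) = (-24)² - (-3/(-5 + 0)*15 + 18) = 576 - (-3/(-5)*15 + 18) = 576 - (-3*(-⅕)*15 + 18) = 576 - ((⅗)*15 + 18) = 576 - (9 + 18) = 576 - 1*27 = 576 - 27 = 549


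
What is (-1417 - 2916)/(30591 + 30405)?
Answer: -4333/60996 ≈ -0.071037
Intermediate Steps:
(-1417 - 2916)/(30591 + 30405) = -4333/60996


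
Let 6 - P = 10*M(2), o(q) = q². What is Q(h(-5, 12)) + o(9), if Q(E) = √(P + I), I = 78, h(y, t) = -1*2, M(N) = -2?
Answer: 81 + 2*√26 ≈ 91.198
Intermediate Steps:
h(y, t) = -2
P = 26 (P = 6 - 10*(-2) = 6 - 1*(-20) = 6 + 20 = 26)
Q(E) = 2*√26 (Q(E) = √(26 + 78) = √104 = 2*√26)
Q(h(-5, 12)) + o(9) = 2*√26 + 9² = 2*√26 + 81 = 81 + 2*√26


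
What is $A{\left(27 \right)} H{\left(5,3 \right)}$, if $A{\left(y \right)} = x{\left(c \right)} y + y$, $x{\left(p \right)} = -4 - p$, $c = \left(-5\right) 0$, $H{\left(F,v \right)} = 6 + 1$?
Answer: $-567$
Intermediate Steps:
$H{\left(F,v \right)} = 7$
$c = 0$
$A{\left(y \right)} = - 3 y$ ($A{\left(y \right)} = \left(-4 - 0\right) y + y = \left(-4 + 0\right) y + y = - 4 y + y = - 3 y$)
$A{\left(27 \right)} H{\left(5,3 \right)} = \left(-3\right) 27 \cdot 7 = \left(-81\right) 7 = -567$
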